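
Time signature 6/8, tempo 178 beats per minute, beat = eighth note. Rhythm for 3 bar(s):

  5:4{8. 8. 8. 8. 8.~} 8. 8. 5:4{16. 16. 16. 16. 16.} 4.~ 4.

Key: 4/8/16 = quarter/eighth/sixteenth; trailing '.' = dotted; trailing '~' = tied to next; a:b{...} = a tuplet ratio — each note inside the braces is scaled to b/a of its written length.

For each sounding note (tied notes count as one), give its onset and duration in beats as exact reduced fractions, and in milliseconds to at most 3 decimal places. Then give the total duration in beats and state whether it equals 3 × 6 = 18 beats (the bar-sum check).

1) 0.0ms=0b +404.494ms=6/5b
2) 404.494ms=6/5b +404.494ms=6/5b
3) 808.989ms=12/5b +404.494ms=6/5b
4) 1213.483ms=18/5b +404.494ms=6/5b
5) 1617.978ms=24/5b +910.112ms=27/10b
6) 2528.09ms=15/2b +505.618ms=3/2b
7) 3033.708ms=9b +202.247ms=3/5b
8) 3235.955ms=48/5b +202.247ms=3/5b
9) 3438.202ms=51/5b +202.247ms=3/5b
10) 3640.449ms=54/5b +202.247ms=3/5b
11) 3842.697ms=57/5b +202.247ms=3/5b
12) 4044.944ms=12b +2022.472ms=6b
Σ=18b of 18 (178bpm 6/8) — PASS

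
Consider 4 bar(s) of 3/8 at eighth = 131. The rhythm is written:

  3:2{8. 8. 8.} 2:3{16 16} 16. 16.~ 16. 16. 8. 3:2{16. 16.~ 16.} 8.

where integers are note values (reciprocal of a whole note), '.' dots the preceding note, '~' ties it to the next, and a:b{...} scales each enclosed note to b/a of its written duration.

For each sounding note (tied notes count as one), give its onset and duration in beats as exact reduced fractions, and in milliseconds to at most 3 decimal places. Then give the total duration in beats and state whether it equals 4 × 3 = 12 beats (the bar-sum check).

1) 0.0ms=0b +458.015ms=1b
2) 458.015ms=1b +458.015ms=1b
3) 916.031ms=2b +458.015ms=1b
4) 1374.046ms=3b +343.511ms=3/4b
5) 1717.557ms=15/4b +343.511ms=3/4b
6) 2061.069ms=9/2b +343.511ms=3/4b
7) 2404.58ms=21/4b +687.023ms=3/2b
8) 3091.603ms=27/4b +343.511ms=3/4b
9) 3435.115ms=15/2b +687.023ms=3/2b
10) 4122.137ms=9b +229.008ms=1/2b
11) 4351.145ms=19/2b +458.015ms=1b
12) 4809.16ms=21/2b +687.023ms=3/2b
Σ=12b of 12 (131bpm 3/8) — PASS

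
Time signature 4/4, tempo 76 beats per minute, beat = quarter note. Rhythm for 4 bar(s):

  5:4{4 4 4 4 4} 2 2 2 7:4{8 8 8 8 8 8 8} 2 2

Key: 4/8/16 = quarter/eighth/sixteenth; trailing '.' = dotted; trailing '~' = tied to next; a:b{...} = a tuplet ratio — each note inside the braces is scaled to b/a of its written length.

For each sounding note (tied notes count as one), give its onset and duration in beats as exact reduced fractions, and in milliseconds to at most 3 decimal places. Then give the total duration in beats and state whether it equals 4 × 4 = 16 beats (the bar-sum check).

1) 0.0ms=0b +631.579ms=4/5b
2) 631.579ms=4/5b +631.579ms=4/5b
3) 1263.158ms=8/5b +631.579ms=4/5b
4) 1894.737ms=12/5b +631.579ms=4/5b
5) 2526.316ms=16/5b +631.579ms=4/5b
6) 3157.895ms=4b +1578.947ms=2b
7) 4736.842ms=6b +1578.947ms=2b
8) 6315.789ms=8b +1578.947ms=2b
9) 7894.737ms=10b +225.564ms=2/7b
10) 8120.301ms=72/7b +225.564ms=2/7b
11) 8345.865ms=74/7b +225.564ms=2/7b
12) 8571.429ms=76/7b +225.564ms=2/7b
13) 8796.992ms=78/7b +225.564ms=2/7b
14) 9022.556ms=80/7b +225.564ms=2/7b
15) 9248.12ms=82/7b +225.564ms=2/7b
16) 9473.684ms=12b +1578.947ms=2b
17) 11052.632ms=14b +1578.947ms=2b
Σ=16b of 16 (76bpm 4/4) — PASS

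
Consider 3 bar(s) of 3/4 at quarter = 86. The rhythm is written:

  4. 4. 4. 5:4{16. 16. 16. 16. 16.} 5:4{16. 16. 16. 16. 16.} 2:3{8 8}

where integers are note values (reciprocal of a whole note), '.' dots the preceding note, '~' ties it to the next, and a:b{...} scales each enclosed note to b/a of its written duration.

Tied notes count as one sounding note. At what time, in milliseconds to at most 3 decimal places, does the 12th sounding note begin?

1. 0.0ms @ 0 + 1046.512ms (3/2)
2. 1046.512ms @ 3/2 + 1046.512ms (3/2)
3. 2093.023ms @ 3 + 1046.512ms (3/2)
4. 3139.535ms @ 9/2 + 209.302ms (3/10)
5. 3348.837ms @ 24/5 + 209.302ms (3/10)
6. 3558.14ms @ 51/10 + 209.302ms (3/10)
7. 3767.442ms @ 27/5 + 209.302ms (3/10)
8. 3976.744ms @ 57/10 + 209.302ms (3/10)
9. 4186.047ms @ 6 + 209.302ms (3/10)
10. 4395.349ms @ 63/10 + 209.302ms (3/10)
11. 4604.651ms @ 33/5 + 209.302ms (3/10)
12. 4813.953ms @ 69/10 + 209.302ms (3/10)
13. 5023.256ms @ 36/5 + 209.302ms (3/10)
14. 5232.558ms @ 15/2 + 523.256ms (3/4)
15. 5755.814ms @ 33/4 + 523.256ms (3/4)

note 12 onset = 69/10b = 4813.953ms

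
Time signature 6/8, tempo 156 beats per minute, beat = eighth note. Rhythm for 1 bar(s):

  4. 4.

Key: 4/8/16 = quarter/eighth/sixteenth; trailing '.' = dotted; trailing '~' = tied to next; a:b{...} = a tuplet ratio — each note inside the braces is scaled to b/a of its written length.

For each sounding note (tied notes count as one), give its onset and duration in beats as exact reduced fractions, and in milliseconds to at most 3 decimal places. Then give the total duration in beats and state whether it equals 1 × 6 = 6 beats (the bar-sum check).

1) 0.0ms=0b +1153.846ms=3b
2) 1153.846ms=3b +1153.846ms=3b
Σ=6b of 6 (156bpm 6/8) — PASS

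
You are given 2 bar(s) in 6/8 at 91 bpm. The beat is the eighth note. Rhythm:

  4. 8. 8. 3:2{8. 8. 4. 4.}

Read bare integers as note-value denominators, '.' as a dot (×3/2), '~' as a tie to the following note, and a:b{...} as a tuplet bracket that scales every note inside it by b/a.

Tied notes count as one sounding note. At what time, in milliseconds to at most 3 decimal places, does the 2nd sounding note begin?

1. 0.0ms @ 0 + 1978.022ms (3)
2. 1978.022ms @ 3 + 989.011ms (3/2)
3. 2967.033ms @ 9/2 + 989.011ms (3/2)
4. 3956.044ms @ 6 + 659.341ms (1)
5. 4615.385ms @ 7 + 659.341ms (1)
6. 5274.725ms @ 8 + 1318.681ms (2)
7. 6593.407ms @ 10 + 1318.681ms (2)

note 2 onset = 3b = 1978.022ms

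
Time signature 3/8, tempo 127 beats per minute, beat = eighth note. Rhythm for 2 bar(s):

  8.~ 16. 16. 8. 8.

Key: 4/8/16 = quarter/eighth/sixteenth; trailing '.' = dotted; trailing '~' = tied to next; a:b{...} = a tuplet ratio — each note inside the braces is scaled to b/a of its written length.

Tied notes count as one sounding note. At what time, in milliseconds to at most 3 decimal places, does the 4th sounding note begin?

note 4 onset = 9/2b = 2125.984ms

1. 0.0ms @ 0 + 1062.992ms (9/4)
2. 1062.992ms @ 9/4 + 354.331ms (3/4)
3. 1417.323ms @ 3 + 708.661ms (3/2)
4. 2125.984ms @ 9/2 + 708.661ms (3/2)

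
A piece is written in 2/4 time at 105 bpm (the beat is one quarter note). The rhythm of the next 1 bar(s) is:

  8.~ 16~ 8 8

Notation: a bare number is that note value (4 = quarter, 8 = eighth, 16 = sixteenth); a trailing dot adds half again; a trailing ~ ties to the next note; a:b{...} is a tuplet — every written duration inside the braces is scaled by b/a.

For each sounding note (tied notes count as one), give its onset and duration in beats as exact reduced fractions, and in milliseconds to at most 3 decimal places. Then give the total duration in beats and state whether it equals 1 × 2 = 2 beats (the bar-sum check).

1) 0.0ms=0b +857.143ms=3/2b
2) 857.143ms=3/2b +285.714ms=1/2b
Σ=2b of 2 (105bpm 2/4) — PASS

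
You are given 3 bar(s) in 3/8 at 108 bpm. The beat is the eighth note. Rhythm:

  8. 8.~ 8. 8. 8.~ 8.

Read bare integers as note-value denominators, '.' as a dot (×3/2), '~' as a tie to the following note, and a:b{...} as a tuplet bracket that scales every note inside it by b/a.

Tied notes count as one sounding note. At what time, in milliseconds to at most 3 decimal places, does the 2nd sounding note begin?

1. 0.0ms @ 0 + 833.333ms (3/2)
2. 833.333ms @ 3/2 + 1666.667ms (3)
3. 2500.0ms @ 9/2 + 833.333ms (3/2)
4. 3333.333ms @ 6 + 1666.667ms (3)

note 2 onset = 3/2b = 833.333ms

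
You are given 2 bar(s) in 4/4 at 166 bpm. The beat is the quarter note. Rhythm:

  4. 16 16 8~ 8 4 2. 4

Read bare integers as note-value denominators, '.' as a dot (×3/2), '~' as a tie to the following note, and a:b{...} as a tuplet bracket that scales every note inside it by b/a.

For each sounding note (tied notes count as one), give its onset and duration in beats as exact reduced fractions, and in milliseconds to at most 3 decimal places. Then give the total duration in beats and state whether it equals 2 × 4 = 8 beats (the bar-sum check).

1) 0.0ms=0b +542.169ms=3/2b
2) 542.169ms=3/2b +90.361ms=1/4b
3) 632.53ms=7/4b +90.361ms=1/4b
4) 722.892ms=2b +361.446ms=1b
5) 1084.337ms=3b +361.446ms=1b
6) 1445.783ms=4b +1084.337ms=3b
7) 2530.12ms=7b +361.446ms=1b
Σ=8b of 8 (166bpm 4/4) — PASS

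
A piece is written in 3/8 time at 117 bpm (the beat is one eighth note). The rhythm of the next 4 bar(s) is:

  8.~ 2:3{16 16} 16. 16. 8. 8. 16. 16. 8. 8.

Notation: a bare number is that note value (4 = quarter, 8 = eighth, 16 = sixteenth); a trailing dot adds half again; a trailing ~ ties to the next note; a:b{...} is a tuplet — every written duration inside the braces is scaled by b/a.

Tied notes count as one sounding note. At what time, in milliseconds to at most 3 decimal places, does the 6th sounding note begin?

1. 0.0ms @ 0 + 1153.846ms (9/4)
2. 1153.846ms @ 9/4 + 384.615ms (3/4)
3. 1538.462ms @ 3 + 384.615ms (3/4)
4. 1923.077ms @ 15/4 + 384.615ms (3/4)
5. 2307.692ms @ 9/2 + 769.231ms (3/2)
6. 3076.923ms @ 6 + 769.231ms (3/2)
7. 3846.154ms @ 15/2 + 384.615ms (3/4)
8. 4230.769ms @ 33/4 + 384.615ms (3/4)
9. 4615.385ms @ 9 + 769.231ms (3/2)
10. 5384.615ms @ 21/2 + 769.231ms (3/2)

note 6 onset = 6b = 3076.923ms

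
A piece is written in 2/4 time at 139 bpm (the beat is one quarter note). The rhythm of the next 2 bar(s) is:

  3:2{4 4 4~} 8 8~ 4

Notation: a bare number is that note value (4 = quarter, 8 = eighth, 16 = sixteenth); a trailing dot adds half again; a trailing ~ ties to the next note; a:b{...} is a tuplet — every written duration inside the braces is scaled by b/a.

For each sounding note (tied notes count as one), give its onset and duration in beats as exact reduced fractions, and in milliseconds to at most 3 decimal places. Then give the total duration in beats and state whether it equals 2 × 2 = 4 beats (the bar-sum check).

1) 0.0ms=0b +287.77ms=2/3b
2) 287.77ms=2/3b +287.77ms=2/3b
3) 575.54ms=4/3b +503.597ms=7/6b
4) 1079.137ms=5/2b +647.482ms=3/2b
Σ=4b of 4 (139bpm 2/4) — PASS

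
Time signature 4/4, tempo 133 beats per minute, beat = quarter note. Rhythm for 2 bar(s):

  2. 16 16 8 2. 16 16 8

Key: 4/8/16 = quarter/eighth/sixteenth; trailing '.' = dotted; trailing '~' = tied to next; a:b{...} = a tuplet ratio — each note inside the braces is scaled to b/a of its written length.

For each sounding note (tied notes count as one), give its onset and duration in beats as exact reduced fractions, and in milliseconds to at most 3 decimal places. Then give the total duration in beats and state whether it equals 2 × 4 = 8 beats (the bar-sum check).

1) 0.0ms=0b +1353.383ms=3b
2) 1353.383ms=3b +112.782ms=1/4b
3) 1466.165ms=13/4b +112.782ms=1/4b
4) 1578.947ms=7/2b +225.564ms=1/2b
5) 1804.511ms=4b +1353.383ms=3b
6) 3157.895ms=7b +112.782ms=1/4b
7) 3270.677ms=29/4b +112.782ms=1/4b
8) 3383.459ms=15/2b +225.564ms=1/2b
Σ=8b of 8 (133bpm 4/4) — PASS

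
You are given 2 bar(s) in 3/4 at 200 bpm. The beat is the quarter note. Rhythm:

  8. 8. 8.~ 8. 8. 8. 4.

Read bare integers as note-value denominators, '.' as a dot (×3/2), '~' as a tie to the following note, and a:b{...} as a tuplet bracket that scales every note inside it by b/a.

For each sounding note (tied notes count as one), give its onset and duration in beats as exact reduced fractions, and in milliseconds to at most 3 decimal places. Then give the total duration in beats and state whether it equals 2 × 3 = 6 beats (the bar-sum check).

1) 0.0ms=0b +225.0ms=3/4b
2) 225.0ms=3/4b +225.0ms=3/4b
3) 450.0ms=3/2b +450.0ms=3/2b
4) 900.0ms=3b +225.0ms=3/4b
5) 1125.0ms=15/4b +225.0ms=3/4b
6) 1350.0ms=9/2b +450.0ms=3/2b
Σ=6b of 6 (200bpm 3/4) — PASS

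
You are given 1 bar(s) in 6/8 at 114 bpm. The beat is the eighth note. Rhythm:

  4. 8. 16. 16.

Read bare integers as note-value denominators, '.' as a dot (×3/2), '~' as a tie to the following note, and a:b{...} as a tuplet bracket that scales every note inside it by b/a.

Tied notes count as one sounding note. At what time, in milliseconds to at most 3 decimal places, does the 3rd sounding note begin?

note 3 onset = 9/2b = 2368.421ms

1. 0.0ms @ 0 + 1578.947ms (3)
2. 1578.947ms @ 3 + 789.474ms (3/2)
3. 2368.421ms @ 9/2 + 394.737ms (3/4)
4. 2763.158ms @ 21/4 + 394.737ms (3/4)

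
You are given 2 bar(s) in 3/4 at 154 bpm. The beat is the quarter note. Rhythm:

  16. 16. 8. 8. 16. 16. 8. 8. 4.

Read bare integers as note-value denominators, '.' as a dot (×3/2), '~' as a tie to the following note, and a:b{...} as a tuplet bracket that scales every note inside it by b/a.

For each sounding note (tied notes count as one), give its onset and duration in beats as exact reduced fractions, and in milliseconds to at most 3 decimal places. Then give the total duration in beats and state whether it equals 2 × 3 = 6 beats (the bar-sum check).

1) 0.0ms=0b +146.104ms=3/8b
2) 146.104ms=3/8b +146.104ms=3/8b
3) 292.208ms=3/4b +292.208ms=3/4b
4) 584.416ms=3/2b +292.208ms=3/4b
5) 876.623ms=9/4b +146.104ms=3/8b
6) 1022.727ms=21/8b +146.104ms=3/8b
7) 1168.831ms=3b +292.208ms=3/4b
8) 1461.039ms=15/4b +292.208ms=3/4b
9) 1753.247ms=9/2b +584.416ms=3/2b
Σ=6b of 6 (154bpm 3/4) — PASS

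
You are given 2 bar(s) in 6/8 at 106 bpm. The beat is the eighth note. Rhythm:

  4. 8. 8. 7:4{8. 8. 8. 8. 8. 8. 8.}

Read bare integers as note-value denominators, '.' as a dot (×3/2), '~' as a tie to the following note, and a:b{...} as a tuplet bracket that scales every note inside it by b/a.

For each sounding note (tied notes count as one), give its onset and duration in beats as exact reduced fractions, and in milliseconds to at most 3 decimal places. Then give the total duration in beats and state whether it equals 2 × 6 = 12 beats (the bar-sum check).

1) 0.0ms=0b +1698.113ms=3b
2) 1698.113ms=3b +849.057ms=3/2b
3) 2547.17ms=9/2b +849.057ms=3/2b
4) 3396.226ms=6b +485.175ms=6/7b
5) 3881.402ms=48/7b +485.175ms=6/7b
6) 4366.577ms=54/7b +485.175ms=6/7b
7) 4851.752ms=60/7b +485.175ms=6/7b
8) 5336.927ms=66/7b +485.175ms=6/7b
9) 5822.102ms=72/7b +485.175ms=6/7b
10) 6307.278ms=78/7b +485.175ms=6/7b
Σ=12b of 12 (106bpm 6/8) — PASS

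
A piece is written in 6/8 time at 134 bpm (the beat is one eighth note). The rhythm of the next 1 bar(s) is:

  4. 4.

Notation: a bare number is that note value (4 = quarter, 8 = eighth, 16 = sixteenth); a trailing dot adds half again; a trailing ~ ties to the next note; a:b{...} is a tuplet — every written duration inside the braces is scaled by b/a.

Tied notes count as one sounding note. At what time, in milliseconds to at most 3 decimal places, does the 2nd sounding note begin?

note 2 onset = 3b = 1343.284ms

1. 0.0ms @ 0 + 1343.284ms (3)
2. 1343.284ms @ 3 + 1343.284ms (3)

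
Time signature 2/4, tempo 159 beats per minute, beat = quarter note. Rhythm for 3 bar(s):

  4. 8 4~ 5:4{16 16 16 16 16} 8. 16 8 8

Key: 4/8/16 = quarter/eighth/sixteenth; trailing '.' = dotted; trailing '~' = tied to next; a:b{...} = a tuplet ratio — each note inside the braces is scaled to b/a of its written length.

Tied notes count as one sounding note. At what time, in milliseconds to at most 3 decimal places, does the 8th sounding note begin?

note 8 onset = 4b = 1509.434ms

1. 0.0ms @ 0 + 566.038ms (3/2)
2. 566.038ms @ 3/2 + 188.679ms (1/2)
3. 754.717ms @ 2 + 452.83ms (6/5)
4. 1207.547ms @ 16/5 + 75.472ms (1/5)
5. 1283.019ms @ 17/5 + 75.472ms (1/5)
6. 1358.491ms @ 18/5 + 75.472ms (1/5)
7. 1433.962ms @ 19/5 + 75.472ms (1/5)
8. 1509.434ms @ 4 + 283.019ms (3/4)
9. 1792.453ms @ 19/4 + 94.34ms (1/4)
10. 1886.792ms @ 5 + 188.679ms (1/2)
11. 2075.472ms @ 11/2 + 188.679ms (1/2)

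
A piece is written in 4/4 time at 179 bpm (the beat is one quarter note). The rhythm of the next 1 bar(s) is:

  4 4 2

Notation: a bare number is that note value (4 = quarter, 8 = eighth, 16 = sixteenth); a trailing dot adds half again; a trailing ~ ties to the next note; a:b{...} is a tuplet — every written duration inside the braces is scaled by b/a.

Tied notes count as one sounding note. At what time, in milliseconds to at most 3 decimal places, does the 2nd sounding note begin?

note 2 onset = 1b = 335.196ms

1. 0.0ms @ 0 + 335.196ms (1)
2. 335.196ms @ 1 + 335.196ms (1)
3. 670.391ms @ 2 + 670.391ms (2)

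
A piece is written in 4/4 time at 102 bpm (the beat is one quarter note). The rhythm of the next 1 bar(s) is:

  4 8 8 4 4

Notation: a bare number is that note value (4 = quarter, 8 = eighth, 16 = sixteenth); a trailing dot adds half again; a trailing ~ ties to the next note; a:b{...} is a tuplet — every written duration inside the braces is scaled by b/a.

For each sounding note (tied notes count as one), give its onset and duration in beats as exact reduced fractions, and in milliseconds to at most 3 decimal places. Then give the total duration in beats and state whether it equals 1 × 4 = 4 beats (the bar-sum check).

1) 0.0ms=0b +588.235ms=1b
2) 588.235ms=1b +294.118ms=1/2b
3) 882.353ms=3/2b +294.118ms=1/2b
4) 1176.471ms=2b +588.235ms=1b
5) 1764.706ms=3b +588.235ms=1b
Σ=4b of 4 (102bpm 4/4) — PASS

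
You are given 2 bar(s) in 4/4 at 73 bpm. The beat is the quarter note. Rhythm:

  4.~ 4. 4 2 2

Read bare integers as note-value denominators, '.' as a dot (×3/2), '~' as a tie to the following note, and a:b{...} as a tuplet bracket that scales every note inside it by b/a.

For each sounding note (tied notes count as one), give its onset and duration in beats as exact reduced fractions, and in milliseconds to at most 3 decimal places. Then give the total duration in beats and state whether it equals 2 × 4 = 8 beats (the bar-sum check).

1) 0.0ms=0b +2465.753ms=3b
2) 2465.753ms=3b +821.918ms=1b
3) 3287.671ms=4b +1643.836ms=2b
4) 4931.507ms=6b +1643.836ms=2b
Σ=8b of 8 (73bpm 4/4) — PASS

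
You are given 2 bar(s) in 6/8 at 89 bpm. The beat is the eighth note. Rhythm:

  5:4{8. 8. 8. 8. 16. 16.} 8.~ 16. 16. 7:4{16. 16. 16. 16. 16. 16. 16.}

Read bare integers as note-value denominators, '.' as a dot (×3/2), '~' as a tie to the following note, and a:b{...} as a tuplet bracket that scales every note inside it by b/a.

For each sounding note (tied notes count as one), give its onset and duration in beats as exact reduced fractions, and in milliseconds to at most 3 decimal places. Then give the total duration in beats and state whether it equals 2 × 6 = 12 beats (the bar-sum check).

1) 0.0ms=0b +808.989ms=6/5b
2) 808.989ms=6/5b +808.989ms=6/5b
3) 1617.978ms=12/5b +808.989ms=6/5b
4) 2426.966ms=18/5b +808.989ms=6/5b
5) 3235.955ms=24/5b +404.494ms=3/5b
6) 3640.449ms=27/5b +404.494ms=3/5b
7) 4044.944ms=6b +1516.854ms=9/4b
8) 5561.798ms=33/4b +505.618ms=3/4b
9) 6067.416ms=9b +288.925ms=3/7b
10) 6356.34ms=66/7b +288.925ms=3/7b
11) 6645.265ms=69/7b +288.925ms=3/7b
12) 6934.189ms=72/7b +288.925ms=3/7b
13) 7223.114ms=75/7b +288.925ms=3/7b
14) 7512.039ms=78/7b +288.925ms=3/7b
15) 7800.963ms=81/7b +288.925ms=3/7b
Σ=12b of 12 (89bpm 6/8) — PASS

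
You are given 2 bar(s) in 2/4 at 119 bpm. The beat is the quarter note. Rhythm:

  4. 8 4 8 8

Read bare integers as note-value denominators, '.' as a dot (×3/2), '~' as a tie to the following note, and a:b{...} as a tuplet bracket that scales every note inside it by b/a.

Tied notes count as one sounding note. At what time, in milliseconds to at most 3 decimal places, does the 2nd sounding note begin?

1. 0.0ms @ 0 + 756.303ms (3/2)
2. 756.303ms @ 3/2 + 252.101ms (1/2)
3. 1008.403ms @ 2 + 504.202ms (1)
4. 1512.605ms @ 3 + 252.101ms (1/2)
5. 1764.706ms @ 7/2 + 252.101ms (1/2)

note 2 onset = 3/2b = 756.303ms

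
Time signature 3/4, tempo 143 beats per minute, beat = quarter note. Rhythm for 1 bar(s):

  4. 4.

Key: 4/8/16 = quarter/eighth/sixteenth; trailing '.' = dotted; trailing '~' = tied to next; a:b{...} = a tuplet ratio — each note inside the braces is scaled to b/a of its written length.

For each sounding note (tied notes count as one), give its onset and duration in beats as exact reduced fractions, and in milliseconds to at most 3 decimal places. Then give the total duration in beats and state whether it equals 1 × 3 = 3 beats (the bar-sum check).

1) 0.0ms=0b +629.371ms=3/2b
2) 629.371ms=3/2b +629.371ms=3/2b
Σ=3b of 3 (143bpm 3/4) — PASS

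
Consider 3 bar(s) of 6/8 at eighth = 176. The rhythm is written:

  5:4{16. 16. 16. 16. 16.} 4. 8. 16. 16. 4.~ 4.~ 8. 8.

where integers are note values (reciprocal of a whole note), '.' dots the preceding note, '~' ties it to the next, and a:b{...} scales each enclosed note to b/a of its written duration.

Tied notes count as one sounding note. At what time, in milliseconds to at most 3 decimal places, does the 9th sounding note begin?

note 9 onset = 33/4b = 2812.5ms

1. 0.0ms @ 0 + 204.545ms (3/5)
2. 204.545ms @ 3/5 + 204.545ms (3/5)
3. 409.091ms @ 6/5 + 204.545ms (3/5)
4. 613.636ms @ 9/5 + 204.545ms (3/5)
5. 818.182ms @ 12/5 + 204.545ms (3/5)
6. 1022.727ms @ 3 + 1022.727ms (3)
7. 2045.455ms @ 6 + 511.364ms (3/2)
8. 2556.818ms @ 15/2 + 255.682ms (3/4)
9. 2812.5ms @ 33/4 + 255.682ms (3/4)
10. 3068.182ms @ 9 + 2556.818ms (15/2)
11. 5625.0ms @ 33/2 + 511.364ms (3/2)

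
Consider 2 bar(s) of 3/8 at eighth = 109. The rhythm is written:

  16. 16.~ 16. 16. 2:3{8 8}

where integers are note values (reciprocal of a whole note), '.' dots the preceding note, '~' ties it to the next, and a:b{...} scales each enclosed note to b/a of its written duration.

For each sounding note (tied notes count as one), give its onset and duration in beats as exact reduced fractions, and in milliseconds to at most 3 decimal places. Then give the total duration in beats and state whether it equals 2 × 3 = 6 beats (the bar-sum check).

1) 0.0ms=0b +412.844ms=3/4b
2) 412.844ms=3/4b +825.688ms=3/2b
3) 1238.532ms=9/4b +412.844ms=3/4b
4) 1651.376ms=3b +825.688ms=3/2b
5) 2477.064ms=9/2b +825.688ms=3/2b
Σ=6b of 6 (109bpm 3/8) — PASS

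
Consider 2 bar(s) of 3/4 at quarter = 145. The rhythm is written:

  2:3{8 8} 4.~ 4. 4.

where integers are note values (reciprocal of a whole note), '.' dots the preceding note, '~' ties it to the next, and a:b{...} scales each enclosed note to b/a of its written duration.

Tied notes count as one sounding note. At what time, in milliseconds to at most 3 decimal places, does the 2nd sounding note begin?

1. 0.0ms @ 0 + 310.345ms (3/4)
2. 310.345ms @ 3/4 + 310.345ms (3/4)
3. 620.69ms @ 3/2 + 1241.379ms (3)
4. 1862.069ms @ 9/2 + 620.69ms (3/2)

note 2 onset = 3/4b = 310.345ms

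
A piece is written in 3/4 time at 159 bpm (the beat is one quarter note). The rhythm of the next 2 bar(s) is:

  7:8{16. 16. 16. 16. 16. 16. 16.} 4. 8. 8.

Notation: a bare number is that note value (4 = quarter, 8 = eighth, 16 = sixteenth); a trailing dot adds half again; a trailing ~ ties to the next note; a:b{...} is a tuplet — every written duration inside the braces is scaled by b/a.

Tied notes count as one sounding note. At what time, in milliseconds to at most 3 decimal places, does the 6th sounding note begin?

1. 0.0ms @ 0 + 161.725ms (3/7)
2. 161.725ms @ 3/7 + 161.725ms (3/7)
3. 323.45ms @ 6/7 + 161.725ms (3/7)
4. 485.175ms @ 9/7 + 161.725ms (3/7)
5. 646.9ms @ 12/7 + 161.725ms (3/7)
6. 808.625ms @ 15/7 + 161.725ms (3/7)
7. 970.35ms @ 18/7 + 161.725ms (3/7)
8. 1132.075ms @ 3 + 566.038ms (3/2)
9. 1698.113ms @ 9/2 + 283.019ms (3/4)
10. 1981.132ms @ 21/4 + 283.019ms (3/4)

note 6 onset = 15/7b = 808.625ms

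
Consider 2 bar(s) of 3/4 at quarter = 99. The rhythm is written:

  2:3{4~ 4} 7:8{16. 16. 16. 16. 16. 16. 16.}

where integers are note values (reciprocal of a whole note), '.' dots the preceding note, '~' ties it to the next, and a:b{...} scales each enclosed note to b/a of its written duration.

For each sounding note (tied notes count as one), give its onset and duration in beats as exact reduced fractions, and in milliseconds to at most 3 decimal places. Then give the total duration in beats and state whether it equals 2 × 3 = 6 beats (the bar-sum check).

1) 0.0ms=0b +1818.182ms=3b
2) 1818.182ms=3b +259.74ms=3/7b
3) 2077.922ms=24/7b +259.74ms=3/7b
4) 2337.662ms=27/7b +259.74ms=3/7b
5) 2597.403ms=30/7b +259.74ms=3/7b
6) 2857.143ms=33/7b +259.74ms=3/7b
7) 3116.883ms=36/7b +259.74ms=3/7b
8) 3376.623ms=39/7b +259.74ms=3/7b
Σ=6b of 6 (99bpm 3/4) — PASS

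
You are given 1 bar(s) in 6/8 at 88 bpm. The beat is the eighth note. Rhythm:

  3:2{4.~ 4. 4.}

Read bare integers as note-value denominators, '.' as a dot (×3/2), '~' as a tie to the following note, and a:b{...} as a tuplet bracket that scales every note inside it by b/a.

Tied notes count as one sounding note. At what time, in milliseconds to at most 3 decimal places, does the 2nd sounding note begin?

note 2 onset = 4b = 2727.273ms

1. 0.0ms @ 0 + 2727.273ms (4)
2. 2727.273ms @ 4 + 1363.636ms (2)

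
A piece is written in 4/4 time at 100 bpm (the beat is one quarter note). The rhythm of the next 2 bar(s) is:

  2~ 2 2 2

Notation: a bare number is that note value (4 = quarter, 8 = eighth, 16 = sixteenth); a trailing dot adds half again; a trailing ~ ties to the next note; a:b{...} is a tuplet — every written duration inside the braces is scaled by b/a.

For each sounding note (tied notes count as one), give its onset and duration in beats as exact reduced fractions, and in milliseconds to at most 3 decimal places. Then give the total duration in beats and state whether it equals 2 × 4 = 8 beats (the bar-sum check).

1) 0.0ms=0b +2400.0ms=4b
2) 2400.0ms=4b +1200.0ms=2b
3) 3600.0ms=6b +1200.0ms=2b
Σ=8b of 8 (100bpm 4/4) — PASS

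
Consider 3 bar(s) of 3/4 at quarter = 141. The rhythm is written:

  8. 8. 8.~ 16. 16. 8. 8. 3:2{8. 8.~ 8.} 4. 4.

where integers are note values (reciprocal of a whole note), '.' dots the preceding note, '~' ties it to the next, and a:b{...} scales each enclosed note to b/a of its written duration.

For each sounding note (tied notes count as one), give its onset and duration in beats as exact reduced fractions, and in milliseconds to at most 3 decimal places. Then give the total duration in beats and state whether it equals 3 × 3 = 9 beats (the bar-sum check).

1) 0.0ms=0b +319.149ms=3/4b
2) 319.149ms=3/4b +319.149ms=3/4b
3) 638.298ms=3/2b +478.723ms=9/8b
4) 1117.021ms=21/8b +159.574ms=3/8b
5) 1276.596ms=3b +319.149ms=3/4b
6) 1595.745ms=15/4b +319.149ms=3/4b
7) 1914.894ms=9/2b +212.766ms=1/2b
8) 2127.66ms=5b +425.532ms=1b
9) 2553.191ms=6b +638.298ms=3/2b
10) 3191.489ms=15/2b +638.298ms=3/2b
Σ=9b of 9 (141bpm 3/4) — PASS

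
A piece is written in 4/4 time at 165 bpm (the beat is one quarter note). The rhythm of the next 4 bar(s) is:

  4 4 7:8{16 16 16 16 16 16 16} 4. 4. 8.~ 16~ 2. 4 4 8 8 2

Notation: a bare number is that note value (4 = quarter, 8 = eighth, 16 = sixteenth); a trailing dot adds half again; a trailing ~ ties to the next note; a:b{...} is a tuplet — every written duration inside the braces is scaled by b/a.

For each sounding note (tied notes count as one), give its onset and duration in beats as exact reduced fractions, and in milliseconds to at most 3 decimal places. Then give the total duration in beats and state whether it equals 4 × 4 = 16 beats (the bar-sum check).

1) 0.0ms=0b +363.636ms=1b
2) 363.636ms=1b +363.636ms=1b
3) 727.273ms=2b +103.896ms=2/7b
4) 831.169ms=16/7b +103.896ms=2/7b
5) 935.065ms=18/7b +103.896ms=2/7b
6) 1038.961ms=20/7b +103.896ms=2/7b
7) 1142.857ms=22/7b +103.896ms=2/7b
8) 1246.753ms=24/7b +103.896ms=2/7b
9) 1350.649ms=26/7b +103.896ms=2/7b
10) 1454.545ms=4b +545.455ms=3/2b
11) 2000.0ms=11/2b +545.455ms=3/2b
12) 2545.455ms=7b +1454.545ms=4b
13) 4000.0ms=11b +363.636ms=1b
14) 4363.636ms=12b +363.636ms=1b
15) 4727.273ms=13b +181.818ms=1/2b
16) 4909.091ms=27/2b +181.818ms=1/2b
17) 5090.909ms=14b +727.273ms=2b
Σ=16b of 16 (165bpm 4/4) — PASS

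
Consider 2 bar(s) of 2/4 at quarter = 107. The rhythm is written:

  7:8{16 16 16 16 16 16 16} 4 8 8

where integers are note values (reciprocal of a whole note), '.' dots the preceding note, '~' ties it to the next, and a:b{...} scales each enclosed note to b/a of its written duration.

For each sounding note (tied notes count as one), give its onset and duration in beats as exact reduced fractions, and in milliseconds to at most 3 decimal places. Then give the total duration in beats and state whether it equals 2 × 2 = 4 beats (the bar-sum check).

1) 0.0ms=0b +160.214ms=2/7b
2) 160.214ms=2/7b +160.214ms=2/7b
3) 320.427ms=4/7b +160.214ms=2/7b
4) 480.641ms=6/7b +160.214ms=2/7b
5) 640.854ms=8/7b +160.214ms=2/7b
6) 801.068ms=10/7b +160.214ms=2/7b
7) 961.282ms=12/7b +160.214ms=2/7b
8) 1121.495ms=2b +560.748ms=1b
9) 1682.243ms=3b +280.374ms=1/2b
10) 1962.617ms=7/2b +280.374ms=1/2b
Σ=4b of 4 (107bpm 2/4) — PASS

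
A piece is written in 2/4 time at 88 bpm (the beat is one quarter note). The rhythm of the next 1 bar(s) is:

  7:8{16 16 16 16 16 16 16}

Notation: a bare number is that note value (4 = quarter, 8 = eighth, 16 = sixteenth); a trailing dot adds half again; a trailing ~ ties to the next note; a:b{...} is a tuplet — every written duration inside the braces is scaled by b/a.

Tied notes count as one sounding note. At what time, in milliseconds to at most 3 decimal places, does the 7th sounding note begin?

note 7 onset = 12/7b = 1168.831ms

1. 0.0ms @ 0 + 194.805ms (2/7)
2. 194.805ms @ 2/7 + 194.805ms (2/7)
3. 389.61ms @ 4/7 + 194.805ms (2/7)
4. 584.416ms @ 6/7 + 194.805ms (2/7)
5. 779.221ms @ 8/7 + 194.805ms (2/7)
6. 974.026ms @ 10/7 + 194.805ms (2/7)
7. 1168.831ms @ 12/7 + 194.805ms (2/7)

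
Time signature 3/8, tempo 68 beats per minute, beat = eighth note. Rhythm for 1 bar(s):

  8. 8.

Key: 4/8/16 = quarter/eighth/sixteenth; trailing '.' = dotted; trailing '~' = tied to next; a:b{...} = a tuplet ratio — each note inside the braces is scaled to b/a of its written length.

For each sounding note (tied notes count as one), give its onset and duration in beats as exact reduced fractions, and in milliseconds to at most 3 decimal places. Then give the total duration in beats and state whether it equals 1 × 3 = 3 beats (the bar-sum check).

1) 0.0ms=0b +1323.529ms=3/2b
2) 1323.529ms=3/2b +1323.529ms=3/2b
Σ=3b of 3 (68bpm 3/8) — PASS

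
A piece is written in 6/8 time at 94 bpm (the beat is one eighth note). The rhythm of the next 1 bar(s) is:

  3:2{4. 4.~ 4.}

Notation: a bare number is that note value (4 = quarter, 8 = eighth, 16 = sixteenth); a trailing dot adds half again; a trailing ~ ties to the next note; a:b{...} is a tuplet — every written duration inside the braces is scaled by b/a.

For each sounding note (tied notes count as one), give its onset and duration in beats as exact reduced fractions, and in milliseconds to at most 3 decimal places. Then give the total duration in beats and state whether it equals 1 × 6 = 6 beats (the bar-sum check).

1) 0.0ms=0b +1276.596ms=2b
2) 1276.596ms=2b +2553.191ms=4b
Σ=6b of 6 (94bpm 6/8) — PASS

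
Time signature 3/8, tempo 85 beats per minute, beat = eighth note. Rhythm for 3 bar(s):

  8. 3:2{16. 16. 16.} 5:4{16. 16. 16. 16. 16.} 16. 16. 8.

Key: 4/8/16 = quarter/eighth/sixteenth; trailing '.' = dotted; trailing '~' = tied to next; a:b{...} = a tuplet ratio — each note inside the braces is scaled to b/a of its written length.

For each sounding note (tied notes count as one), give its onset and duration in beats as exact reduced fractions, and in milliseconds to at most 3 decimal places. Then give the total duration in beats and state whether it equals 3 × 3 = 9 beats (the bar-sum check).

1) 0.0ms=0b +1058.824ms=3/2b
2) 1058.824ms=3/2b +352.941ms=1/2b
3) 1411.765ms=2b +352.941ms=1/2b
4) 1764.706ms=5/2b +352.941ms=1/2b
5) 2117.647ms=3b +423.529ms=3/5b
6) 2541.176ms=18/5b +423.529ms=3/5b
7) 2964.706ms=21/5b +423.529ms=3/5b
8) 3388.235ms=24/5b +423.529ms=3/5b
9) 3811.765ms=27/5b +423.529ms=3/5b
10) 4235.294ms=6b +529.412ms=3/4b
11) 4764.706ms=27/4b +529.412ms=3/4b
12) 5294.118ms=15/2b +1058.824ms=3/2b
Σ=9b of 9 (85bpm 3/8) — PASS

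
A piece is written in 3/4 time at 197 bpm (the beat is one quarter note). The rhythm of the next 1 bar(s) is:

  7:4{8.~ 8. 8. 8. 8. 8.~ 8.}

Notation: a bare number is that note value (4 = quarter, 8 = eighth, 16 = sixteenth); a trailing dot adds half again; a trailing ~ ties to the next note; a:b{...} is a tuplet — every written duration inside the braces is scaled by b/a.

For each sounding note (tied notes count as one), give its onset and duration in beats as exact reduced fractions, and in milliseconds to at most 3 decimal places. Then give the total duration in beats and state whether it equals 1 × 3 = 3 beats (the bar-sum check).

1) 0.0ms=0b +261.059ms=6/7b
2) 261.059ms=6/7b +130.529ms=3/7b
3) 391.588ms=9/7b +130.529ms=3/7b
4) 522.117ms=12/7b +130.529ms=3/7b
5) 652.647ms=15/7b +261.059ms=6/7b
Σ=3b of 3 (197bpm 3/4) — PASS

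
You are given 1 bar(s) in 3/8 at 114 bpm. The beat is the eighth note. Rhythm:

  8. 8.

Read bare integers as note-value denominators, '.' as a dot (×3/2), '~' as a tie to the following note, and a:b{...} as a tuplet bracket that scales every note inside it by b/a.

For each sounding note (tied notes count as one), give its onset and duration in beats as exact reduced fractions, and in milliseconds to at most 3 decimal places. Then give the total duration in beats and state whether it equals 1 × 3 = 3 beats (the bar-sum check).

1) 0.0ms=0b +789.474ms=3/2b
2) 789.474ms=3/2b +789.474ms=3/2b
Σ=3b of 3 (114bpm 3/8) — PASS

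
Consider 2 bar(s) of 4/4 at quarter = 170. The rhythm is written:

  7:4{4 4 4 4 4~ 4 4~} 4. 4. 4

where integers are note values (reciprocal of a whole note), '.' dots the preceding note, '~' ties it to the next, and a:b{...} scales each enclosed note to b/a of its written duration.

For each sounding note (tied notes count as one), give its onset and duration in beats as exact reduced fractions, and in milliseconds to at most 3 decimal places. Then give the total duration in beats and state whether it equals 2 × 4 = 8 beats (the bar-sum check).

1) 0.0ms=0b +201.681ms=4/7b
2) 201.681ms=4/7b +201.681ms=4/7b
3) 403.361ms=8/7b +201.681ms=4/7b
4) 605.042ms=12/7b +201.681ms=4/7b
5) 806.723ms=16/7b +403.361ms=8/7b
6) 1210.084ms=24/7b +731.092ms=29/14b
7) 1941.176ms=11/2b +529.412ms=3/2b
8) 2470.588ms=7b +352.941ms=1b
Σ=8b of 8 (170bpm 4/4) — PASS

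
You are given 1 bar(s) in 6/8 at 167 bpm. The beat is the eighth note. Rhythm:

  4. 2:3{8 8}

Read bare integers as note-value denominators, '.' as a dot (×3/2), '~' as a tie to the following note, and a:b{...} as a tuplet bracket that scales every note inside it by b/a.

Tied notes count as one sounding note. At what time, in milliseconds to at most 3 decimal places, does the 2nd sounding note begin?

1. 0.0ms @ 0 + 1077.844ms (3)
2. 1077.844ms @ 3 + 538.922ms (3/2)
3. 1616.766ms @ 9/2 + 538.922ms (3/2)

note 2 onset = 3b = 1077.844ms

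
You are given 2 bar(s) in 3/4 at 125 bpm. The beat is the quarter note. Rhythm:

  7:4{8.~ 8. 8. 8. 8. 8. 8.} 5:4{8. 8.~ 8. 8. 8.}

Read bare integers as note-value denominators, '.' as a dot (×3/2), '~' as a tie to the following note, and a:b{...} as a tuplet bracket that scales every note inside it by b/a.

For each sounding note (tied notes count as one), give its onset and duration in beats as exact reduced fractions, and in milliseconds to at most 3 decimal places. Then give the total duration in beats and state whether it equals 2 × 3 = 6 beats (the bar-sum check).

1) 0.0ms=0b +411.429ms=6/7b
2) 411.429ms=6/7b +205.714ms=3/7b
3) 617.143ms=9/7b +205.714ms=3/7b
4) 822.857ms=12/7b +205.714ms=3/7b
5) 1028.571ms=15/7b +205.714ms=3/7b
6) 1234.286ms=18/7b +205.714ms=3/7b
7) 1440.0ms=3b +288.0ms=3/5b
8) 1728.0ms=18/5b +576.0ms=6/5b
9) 2304.0ms=24/5b +288.0ms=3/5b
10) 2592.0ms=27/5b +288.0ms=3/5b
Σ=6b of 6 (125bpm 3/4) — PASS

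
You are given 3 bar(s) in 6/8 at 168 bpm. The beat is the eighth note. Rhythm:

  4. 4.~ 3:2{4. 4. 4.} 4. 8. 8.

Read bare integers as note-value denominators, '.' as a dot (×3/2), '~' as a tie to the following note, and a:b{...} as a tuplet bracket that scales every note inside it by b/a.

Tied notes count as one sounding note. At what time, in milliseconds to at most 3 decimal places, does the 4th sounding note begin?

1. 0.0ms @ 0 + 1071.429ms (3)
2. 1071.429ms @ 3 + 1785.714ms (5)
3. 2857.143ms @ 8 + 714.286ms (2)
4. 3571.429ms @ 10 + 714.286ms (2)
5. 4285.714ms @ 12 + 1071.429ms (3)
6. 5357.143ms @ 15 + 535.714ms (3/2)
7. 5892.857ms @ 33/2 + 535.714ms (3/2)

note 4 onset = 10b = 3571.429ms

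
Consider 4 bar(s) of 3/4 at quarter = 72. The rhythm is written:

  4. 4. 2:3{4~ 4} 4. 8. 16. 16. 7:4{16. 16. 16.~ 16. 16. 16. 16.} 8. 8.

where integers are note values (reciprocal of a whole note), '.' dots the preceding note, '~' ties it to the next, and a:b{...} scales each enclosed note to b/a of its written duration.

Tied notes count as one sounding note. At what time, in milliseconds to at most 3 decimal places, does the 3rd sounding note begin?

1. 0.0ms @ 0 + 1250.0ms (3/2)
2. 1250.0ms @ 3/2 + 1250.0ms (3/2)
3. 2500.0ms @ 3 + 2500.0ms (3)
4. 5000.0ms @ 6 + 1250.0ms (3/2)
5. 6250.0ms @ 15/2 + 625.0ms (3/4)
6. 6875.0ms @ 33/4 + 312.5ms (3/8)
7. 7187.5ms @ 69/8 + 312.5ms (3/8)
8. 7500.0ms @ 9 + 178.571ms (3/14)
9. 7678.571ms @ 129/14 + 178.571ms (3/14)
10. 7857.143ms @ 66/7 + 357.143ms (3/7)
11. 8214.286ms @ 69/7 + 178.571ms (3/14)
12. 8392.857ms @ 141/14 + 178.571ms (3/14)
13. 8571.429ms @ 72/7 + 178.571ms (3/14)
14. 8750.0ms @ 21/2 + 625.0ms (3/4)
15. 9375.0ms @ 45/4 + 625.0ms (3/4)

note 3 onset = 3b = 2500.0ms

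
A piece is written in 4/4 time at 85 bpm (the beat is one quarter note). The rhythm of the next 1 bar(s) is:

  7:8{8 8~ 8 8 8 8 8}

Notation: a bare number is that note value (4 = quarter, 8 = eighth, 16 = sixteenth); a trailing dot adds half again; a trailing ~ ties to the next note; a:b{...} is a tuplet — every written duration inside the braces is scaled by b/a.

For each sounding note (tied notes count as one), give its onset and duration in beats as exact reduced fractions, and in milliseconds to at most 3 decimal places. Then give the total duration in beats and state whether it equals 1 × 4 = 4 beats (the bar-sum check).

1) 0.0ms=0b +403.361ms=4/7b
2) 403.361ms=4/7b +806.723ms=8/7b
3) 1210.084ms=12/7b +403.361ms=4/7b
4) 1613.445ms=16/7b +403.361ms=4/7b
5) 2016.807ms=20/7b +403.361ms=4/7b
6) 2420.168ms=24/7b +403.361ms=4/7b
Σ=4b of 4 (85bpm 4/4) — PASS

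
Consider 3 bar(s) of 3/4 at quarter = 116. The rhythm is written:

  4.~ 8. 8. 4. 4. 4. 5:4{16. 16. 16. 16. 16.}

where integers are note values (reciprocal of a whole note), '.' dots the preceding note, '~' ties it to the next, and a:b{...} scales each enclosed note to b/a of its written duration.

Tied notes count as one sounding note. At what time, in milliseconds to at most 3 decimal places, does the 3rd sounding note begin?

1. 0.0ms @ 0 + 1163.793ms (9/4)
2. 1163.793ms @ 9/4 + 387.931ms (3/4)
3. 1551.724ms @ 3 + 775.862ms (3/2)
4. 2327.586ms @ 9/2 + 775.862ms (3/2)
5. 3103.448ms @ 6 + 775.862ms (3/2)
6. 3879.31ms @ 15/2 + 155.172ms (3/10)
7. 4034.483ms @ 39/5 + 155.172ms (3/10)
8. 4189.655ms @ 81/10 + 155.172ms (3/10)
9. 4344.828ms @ 42/5 + 155.172ms (3/10)
10. 4500.0ms @ 87/10 + 155.172ms (3/10)

note 3 onset = 3b = 1551.724ms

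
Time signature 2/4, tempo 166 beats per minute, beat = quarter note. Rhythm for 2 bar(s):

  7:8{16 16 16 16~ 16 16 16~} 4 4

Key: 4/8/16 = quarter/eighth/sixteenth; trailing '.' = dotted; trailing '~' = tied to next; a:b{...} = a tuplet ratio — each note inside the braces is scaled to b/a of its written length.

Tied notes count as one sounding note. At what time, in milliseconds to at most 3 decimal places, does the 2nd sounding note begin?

note 2 onset = 2/7b = 103.27ms

1. 0.0ms @ 0 + 103.27ms (2/7)
2. 103.27ms @ 2/7 + 103.27ms (2/7)
3. 206.54ms @ 4/7 + 103.27ms (2/7)
4. 309.811ms @ 6/7 + 206.54ms (4/7)
5. 516.351ms @ 10/7 + 103.27ms (2/7)
6. 619.621ms @ 12/7 + 464.716ms (9/7)
7. 1084.337ms @ 3 + 361.446ms (1)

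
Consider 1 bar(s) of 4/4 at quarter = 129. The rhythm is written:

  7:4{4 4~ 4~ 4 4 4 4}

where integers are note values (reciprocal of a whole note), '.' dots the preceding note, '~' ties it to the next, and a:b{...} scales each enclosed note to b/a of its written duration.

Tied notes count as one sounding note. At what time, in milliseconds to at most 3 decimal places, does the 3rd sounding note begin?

note 3 onset = 16/7b = 1063.123ms

1. 0.0ms @ 0 + 265.781ms (4/7)
2. 265.781ms @ 4/7 + 797.342ms (12/7)
3. 1063.123ms @ 16/7 + 265.781ms (4/7)
4. 1328.904ms @ 20/7 + 265.781ms (4/7)
5. 1594.684ms @ 24/7 + 265.781ms (4/7)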